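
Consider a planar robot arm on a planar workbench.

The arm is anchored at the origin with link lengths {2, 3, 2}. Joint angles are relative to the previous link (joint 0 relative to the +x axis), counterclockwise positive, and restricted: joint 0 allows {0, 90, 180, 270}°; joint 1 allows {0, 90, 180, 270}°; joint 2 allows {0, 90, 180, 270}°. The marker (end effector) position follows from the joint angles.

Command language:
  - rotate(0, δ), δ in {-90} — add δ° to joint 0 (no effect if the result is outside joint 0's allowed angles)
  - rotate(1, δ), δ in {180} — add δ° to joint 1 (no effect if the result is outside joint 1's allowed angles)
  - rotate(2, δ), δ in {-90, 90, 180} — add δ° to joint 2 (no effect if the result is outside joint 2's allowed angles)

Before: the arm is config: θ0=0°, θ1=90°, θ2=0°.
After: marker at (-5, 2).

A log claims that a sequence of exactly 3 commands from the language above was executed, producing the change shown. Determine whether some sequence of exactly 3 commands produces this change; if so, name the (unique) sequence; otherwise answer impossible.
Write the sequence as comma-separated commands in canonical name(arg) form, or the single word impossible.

from: config: θ0=0°, θ1=90°, θ2=0°
step 1 (rotate(0, -90)): config: θ0=270°, θ1=90°, θ2=0°
step 2 (rotate(0, -90)): config: θ0=180°, θ1=90°, θ2=0°
step 3 (rotate(0, -90)): config: θ0=90°, θ1=90°, θ2=0°
no other 3-command option fits: unique.

rotate(0, -90), rotate(0, -90), rotate(0, -90)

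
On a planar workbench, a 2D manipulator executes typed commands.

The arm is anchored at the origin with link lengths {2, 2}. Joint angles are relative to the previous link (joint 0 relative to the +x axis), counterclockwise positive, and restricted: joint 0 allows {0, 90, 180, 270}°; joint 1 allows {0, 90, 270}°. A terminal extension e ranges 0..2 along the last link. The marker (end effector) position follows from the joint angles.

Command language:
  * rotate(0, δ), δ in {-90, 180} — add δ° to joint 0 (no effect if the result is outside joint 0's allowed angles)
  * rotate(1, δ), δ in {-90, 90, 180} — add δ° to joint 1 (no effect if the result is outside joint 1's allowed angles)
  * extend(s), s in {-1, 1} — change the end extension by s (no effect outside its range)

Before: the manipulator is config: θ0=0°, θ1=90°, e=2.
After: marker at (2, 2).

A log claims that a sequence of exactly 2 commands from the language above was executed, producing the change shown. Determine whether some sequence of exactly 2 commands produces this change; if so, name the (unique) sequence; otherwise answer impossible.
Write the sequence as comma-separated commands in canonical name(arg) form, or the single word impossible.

from: config: θ0=0°, θ1=90°, e=2
t=1 extend(-1) ⇒ config: θ0=0°, θ1=90°, e=1
t=2 extend(-1) ⇒ config: θ0=0°, θ1=90°, e=0
no rival 2-sequence matches.

extend(-1), extend(-1)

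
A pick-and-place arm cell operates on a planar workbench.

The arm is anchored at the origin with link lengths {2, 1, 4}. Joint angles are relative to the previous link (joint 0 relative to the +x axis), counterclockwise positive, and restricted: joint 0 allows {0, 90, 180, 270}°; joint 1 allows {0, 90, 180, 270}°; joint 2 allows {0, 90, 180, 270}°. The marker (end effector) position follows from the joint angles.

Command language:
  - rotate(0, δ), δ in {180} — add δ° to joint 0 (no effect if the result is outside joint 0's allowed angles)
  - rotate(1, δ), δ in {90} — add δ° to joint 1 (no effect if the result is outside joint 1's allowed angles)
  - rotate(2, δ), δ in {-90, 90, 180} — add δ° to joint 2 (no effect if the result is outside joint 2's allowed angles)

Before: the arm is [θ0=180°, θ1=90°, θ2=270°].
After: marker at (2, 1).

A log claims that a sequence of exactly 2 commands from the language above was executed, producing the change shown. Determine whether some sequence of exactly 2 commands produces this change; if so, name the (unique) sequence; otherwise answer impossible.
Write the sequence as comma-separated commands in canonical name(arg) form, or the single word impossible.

t0: [θ0=180°, θ1=90°, θ2=270°]
1. rotate(1, 90) → [θ0=180°, θ1=180°, θ2=270°]
2. rotate(1, 90) → [θ0=180°, θ1=270°, θ2=270°]
uniquely the one of 25 2-step routes that fits.

rotate(1, 90), rotate(1, 90)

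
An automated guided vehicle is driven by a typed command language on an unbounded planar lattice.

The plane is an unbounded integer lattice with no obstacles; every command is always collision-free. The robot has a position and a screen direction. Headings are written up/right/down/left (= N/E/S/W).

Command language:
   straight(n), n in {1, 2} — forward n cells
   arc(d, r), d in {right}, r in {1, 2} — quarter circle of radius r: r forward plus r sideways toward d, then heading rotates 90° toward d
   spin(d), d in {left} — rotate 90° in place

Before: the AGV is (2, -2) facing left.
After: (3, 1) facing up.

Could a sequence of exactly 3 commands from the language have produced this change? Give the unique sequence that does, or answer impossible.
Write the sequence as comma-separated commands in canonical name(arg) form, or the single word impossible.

key: order matters: swapping arc(right, 1) and spin(left) lands elsewhere
t0: (2, -2) facing left
step 1 (arc(right, 1)): (1, -1) facing up
step 2 (arc(right, 2)): (3, 1) facing right
step 3 (spin(left)): (3, 1) facing up
uniquely the one of 125 3-step routes that fits.

arc(right, 1), arc(right, 2), spin(left)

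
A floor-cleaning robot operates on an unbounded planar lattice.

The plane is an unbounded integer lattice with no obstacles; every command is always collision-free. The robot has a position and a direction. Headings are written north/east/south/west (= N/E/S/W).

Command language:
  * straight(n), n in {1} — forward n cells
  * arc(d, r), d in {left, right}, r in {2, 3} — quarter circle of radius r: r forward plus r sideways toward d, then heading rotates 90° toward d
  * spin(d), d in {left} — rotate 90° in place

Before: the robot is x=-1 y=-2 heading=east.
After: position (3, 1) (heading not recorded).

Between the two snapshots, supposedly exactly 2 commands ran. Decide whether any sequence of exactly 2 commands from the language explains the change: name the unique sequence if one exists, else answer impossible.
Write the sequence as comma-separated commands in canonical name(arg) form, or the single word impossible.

key: order matters: swapping straight(1) and arc(left, 3) lands elsewhere
from: x=-1 y=-2 heading=east
1. straight(1) → x=0 y=-2 heading=east
2. arc(left, 3) → x=3 y=1 heading=north
all 36 alternatives checked — unique.

straight(1), arc(left, 3)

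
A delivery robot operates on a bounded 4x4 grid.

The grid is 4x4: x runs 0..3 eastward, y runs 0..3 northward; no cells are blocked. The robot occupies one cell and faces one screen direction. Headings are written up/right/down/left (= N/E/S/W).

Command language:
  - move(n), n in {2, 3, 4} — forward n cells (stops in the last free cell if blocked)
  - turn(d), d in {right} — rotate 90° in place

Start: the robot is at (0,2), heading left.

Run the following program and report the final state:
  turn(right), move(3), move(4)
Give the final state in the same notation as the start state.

at (0,3), heading up

from: at (0,2), heading left
t=1 turn(right) ⇒ at (0,2), heading up
t=2 move(3) ⇒ at (0,3), heading up
t=3 move(4) ⇒ at (0,3), heading up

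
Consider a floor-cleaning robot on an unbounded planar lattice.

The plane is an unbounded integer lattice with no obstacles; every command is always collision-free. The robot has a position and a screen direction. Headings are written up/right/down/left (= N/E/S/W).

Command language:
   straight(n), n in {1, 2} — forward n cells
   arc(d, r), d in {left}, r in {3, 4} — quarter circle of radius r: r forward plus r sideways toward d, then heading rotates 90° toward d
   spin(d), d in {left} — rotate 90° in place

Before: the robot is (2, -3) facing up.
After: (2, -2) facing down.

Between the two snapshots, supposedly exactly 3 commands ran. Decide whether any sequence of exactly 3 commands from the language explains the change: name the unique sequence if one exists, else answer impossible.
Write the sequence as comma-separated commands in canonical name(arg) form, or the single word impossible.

key: position moved to (2,-2) AND the heading swung to S — translation plus rotation needed
t0: (2, -3) facing up
[1] after straight(1): (2, -2) facing up
[2] after spin(left): (2, -2) facing left
[3] after spin(left): (2, -2) facing down
uniquely the one of 125 3-step routes that fits.

straight(1), spin(left), spin(left)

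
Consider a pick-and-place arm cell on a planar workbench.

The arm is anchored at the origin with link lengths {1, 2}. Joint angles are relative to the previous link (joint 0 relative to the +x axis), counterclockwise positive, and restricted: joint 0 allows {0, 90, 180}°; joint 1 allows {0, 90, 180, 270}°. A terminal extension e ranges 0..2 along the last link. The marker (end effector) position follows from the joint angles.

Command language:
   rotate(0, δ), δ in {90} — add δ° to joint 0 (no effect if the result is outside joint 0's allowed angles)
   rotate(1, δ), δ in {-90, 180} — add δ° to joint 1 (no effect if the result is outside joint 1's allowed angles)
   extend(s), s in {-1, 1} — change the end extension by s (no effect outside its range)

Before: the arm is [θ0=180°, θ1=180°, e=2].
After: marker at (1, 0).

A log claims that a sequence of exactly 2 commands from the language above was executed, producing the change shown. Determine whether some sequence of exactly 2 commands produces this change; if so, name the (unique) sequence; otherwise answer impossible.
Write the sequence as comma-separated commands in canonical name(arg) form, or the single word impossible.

extend(-1), extend(-1)

initial: [θ0=180°, θ1=180°, e=2]
t=1 extend(-1) ⇒ [θ0=180°, θ1=180°, e=1]
t=2 extend(-1) ⇒ [θ0=180°, θ1=180°, e=0]
no other 2-command option fits: unique.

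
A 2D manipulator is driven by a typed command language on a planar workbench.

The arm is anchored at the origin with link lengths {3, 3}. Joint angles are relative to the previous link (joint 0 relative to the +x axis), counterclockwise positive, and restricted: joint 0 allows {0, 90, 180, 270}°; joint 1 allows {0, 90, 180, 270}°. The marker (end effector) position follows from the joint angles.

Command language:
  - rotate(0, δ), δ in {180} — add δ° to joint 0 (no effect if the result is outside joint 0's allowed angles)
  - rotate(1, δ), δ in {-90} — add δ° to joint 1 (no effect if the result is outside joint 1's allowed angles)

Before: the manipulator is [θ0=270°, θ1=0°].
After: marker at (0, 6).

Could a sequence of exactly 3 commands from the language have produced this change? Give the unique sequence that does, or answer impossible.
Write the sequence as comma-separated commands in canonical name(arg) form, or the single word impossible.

rotate(0, 180), rotate(0, 180), rotate(0, 180)

t0: [θ0=270°, θ1=0°]
step 1 (rotate(0, 180)): [θ0=90°, θ1=0°]
step 2 (rotate(0, 180)): [θ0=270°, θ1=0°]
step 3 (rotate(0, 180)): [θ0=90°, θ1=0°]
no other 3-command option fits: unique.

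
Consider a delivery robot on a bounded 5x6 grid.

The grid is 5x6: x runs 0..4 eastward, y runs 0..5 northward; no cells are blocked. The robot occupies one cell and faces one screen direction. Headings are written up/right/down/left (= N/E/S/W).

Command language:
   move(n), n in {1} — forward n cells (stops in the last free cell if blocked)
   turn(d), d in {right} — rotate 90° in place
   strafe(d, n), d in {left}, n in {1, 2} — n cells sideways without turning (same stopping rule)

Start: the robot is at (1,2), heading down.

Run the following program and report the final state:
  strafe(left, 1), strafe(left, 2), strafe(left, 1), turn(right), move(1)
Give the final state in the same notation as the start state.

at (3,2), heading left

from: at (1,2), heading down
step 1 (strafe(left, 1)): at (2,2), heading down
step 2 (strafe(left, 2)): at (4,2), heading down
step 3 (strafe(left, 1)): at (4,2), heading down
step 4 (turn(right)): at (4,2), heading left
step 5 (move(1)): at (3,2), heading left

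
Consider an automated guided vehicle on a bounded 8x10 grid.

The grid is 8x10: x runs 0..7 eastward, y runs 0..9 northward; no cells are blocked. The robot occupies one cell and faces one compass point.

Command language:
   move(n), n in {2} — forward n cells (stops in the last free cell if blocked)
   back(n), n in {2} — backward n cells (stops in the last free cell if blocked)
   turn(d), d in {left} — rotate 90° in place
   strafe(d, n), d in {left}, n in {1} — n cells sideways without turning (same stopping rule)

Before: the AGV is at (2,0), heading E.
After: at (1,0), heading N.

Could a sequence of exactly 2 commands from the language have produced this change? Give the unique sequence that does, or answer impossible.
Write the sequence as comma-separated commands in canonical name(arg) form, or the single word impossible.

key: order matters: swapping turn(left) and strafe(left, 1) lands elsewhere
from: at (2,0), heading E
step 1 (turn(left)): at (2,0), heading N
step 2 (strafe(left, 1)): at (1,0), heading N
no other 2-command option fits: unique.

turn(left), strafe(left, 1)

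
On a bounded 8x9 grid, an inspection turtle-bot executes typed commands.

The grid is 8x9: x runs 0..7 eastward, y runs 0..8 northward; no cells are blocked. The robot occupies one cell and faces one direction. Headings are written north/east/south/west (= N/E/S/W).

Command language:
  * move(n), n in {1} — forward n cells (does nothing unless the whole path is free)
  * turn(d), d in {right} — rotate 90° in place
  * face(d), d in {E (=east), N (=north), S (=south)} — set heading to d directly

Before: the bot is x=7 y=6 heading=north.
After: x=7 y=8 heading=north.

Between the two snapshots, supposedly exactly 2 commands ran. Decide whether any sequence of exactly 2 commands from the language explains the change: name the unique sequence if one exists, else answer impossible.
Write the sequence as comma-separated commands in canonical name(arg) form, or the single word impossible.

move(1), move(1)

key: heading stays N — no command in the sequence turns
from: x=7 y=6 heading=north
1. move(1) → x=7 y=7 heading=north
2. move(1) → x=7 y=8 heading=north
no other 2-command option fits: unique.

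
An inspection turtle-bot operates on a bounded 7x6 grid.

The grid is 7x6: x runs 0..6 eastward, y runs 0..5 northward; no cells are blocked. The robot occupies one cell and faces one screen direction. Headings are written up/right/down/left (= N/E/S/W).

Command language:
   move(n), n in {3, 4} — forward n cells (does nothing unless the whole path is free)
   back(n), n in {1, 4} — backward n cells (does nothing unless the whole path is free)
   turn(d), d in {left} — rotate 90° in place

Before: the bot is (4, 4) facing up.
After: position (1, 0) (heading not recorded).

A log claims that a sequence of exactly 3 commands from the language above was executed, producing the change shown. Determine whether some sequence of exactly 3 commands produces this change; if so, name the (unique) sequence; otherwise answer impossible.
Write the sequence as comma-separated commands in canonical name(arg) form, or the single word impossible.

back(4), turn(left), move(3)

key: running move(3) before back(4) would end elsewhere — order is forced
start: (4, 4) facing up
step 1 (back(4)): (4, 0) facing up
step 2 (turn(left)): (4, 0) facing left
step 3 (move(3)): (1, 0) facing left
all 125 alternatives checked — unique.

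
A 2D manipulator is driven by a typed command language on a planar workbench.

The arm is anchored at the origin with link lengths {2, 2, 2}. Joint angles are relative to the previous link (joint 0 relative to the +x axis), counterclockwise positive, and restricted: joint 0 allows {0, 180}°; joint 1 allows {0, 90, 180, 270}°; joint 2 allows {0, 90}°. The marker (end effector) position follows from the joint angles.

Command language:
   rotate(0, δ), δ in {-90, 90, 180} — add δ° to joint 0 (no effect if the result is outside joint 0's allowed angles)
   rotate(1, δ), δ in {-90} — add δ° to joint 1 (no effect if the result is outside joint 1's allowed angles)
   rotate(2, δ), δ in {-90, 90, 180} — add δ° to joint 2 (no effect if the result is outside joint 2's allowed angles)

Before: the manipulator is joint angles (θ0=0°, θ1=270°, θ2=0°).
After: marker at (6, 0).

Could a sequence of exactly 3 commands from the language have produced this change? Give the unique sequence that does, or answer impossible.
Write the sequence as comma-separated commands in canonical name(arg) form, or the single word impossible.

from: joint angles (θ0=0°, θ1=270°, θ2=0°)
step 1 (rotate(1, -90)): joint angles (θ0=0°, θ1=180°, θ2=0°)
step 2 (rotate(1, -90)): joint angles (θ0=0°, θ1=90°, θ2=0°)
step 3 (rotate(1, -90)): joint angles (θ0=0°, θ1=0°, θ2=0°)
no rival 3-sequence matches.

rotate(1, -90), rotate(1, -90), rotate(1, -90)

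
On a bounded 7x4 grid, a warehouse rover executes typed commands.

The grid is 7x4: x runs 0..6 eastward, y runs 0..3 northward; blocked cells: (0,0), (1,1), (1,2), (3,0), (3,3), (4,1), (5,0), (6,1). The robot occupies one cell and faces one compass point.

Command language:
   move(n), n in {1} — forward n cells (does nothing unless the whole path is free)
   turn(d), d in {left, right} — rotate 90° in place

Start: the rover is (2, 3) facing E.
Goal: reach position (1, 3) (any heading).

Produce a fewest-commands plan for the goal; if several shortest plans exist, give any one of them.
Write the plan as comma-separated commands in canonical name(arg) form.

start: (2, 3) facing E
step 1 (turn(left)): (2, 3) facing N
step 2 (turn(left)): (2, 3) facing W
step 3 (move(1)): (1, 3) facing W
no 2-step plan works, so 3 is optimal.

turn(left), turn(left), move(1)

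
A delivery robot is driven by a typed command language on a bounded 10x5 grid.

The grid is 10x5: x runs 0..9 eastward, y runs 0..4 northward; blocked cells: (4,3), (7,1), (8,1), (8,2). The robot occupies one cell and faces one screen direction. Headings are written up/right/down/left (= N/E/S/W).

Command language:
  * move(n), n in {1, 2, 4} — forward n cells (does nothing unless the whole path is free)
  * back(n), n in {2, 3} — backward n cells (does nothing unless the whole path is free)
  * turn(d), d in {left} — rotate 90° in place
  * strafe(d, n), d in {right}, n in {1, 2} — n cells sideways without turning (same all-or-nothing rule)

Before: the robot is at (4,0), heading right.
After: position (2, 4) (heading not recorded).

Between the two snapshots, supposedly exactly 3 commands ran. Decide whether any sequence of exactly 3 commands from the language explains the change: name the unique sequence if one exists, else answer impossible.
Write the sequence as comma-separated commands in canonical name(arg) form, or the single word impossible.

back(2), turn(left), move(4)

key: running move(4) before back(2) would end elsewhere — order is forced
t0: at (4,0), heading right
step 1 (back(2)): at (2,0), heading right
step 2 (turn(left)): at (2,0), heading up
step 3 (move(4)): at (2,4), heading up
no rival 3-sequence matches.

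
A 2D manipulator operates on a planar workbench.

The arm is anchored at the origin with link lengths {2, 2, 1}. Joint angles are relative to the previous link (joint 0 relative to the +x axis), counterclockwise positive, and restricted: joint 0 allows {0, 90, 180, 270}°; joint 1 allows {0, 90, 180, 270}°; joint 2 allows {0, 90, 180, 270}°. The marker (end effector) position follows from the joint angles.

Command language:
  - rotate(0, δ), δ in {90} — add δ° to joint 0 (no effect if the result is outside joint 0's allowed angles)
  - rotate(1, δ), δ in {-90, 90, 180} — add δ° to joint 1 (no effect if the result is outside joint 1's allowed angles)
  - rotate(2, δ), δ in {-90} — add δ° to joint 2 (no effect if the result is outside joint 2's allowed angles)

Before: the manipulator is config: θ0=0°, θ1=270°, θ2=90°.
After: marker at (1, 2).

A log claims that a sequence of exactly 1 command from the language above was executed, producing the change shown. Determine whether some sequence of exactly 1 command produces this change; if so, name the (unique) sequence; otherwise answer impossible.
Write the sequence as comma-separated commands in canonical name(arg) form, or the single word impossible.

begin: config: θ0=0°, θ1=270°, θ2=90°
[1] after rotate(1, 180): config: θ0=0°, θ1=90°, θ2=90°
all 5 alternatives checked — unique.

rotate(1, 180)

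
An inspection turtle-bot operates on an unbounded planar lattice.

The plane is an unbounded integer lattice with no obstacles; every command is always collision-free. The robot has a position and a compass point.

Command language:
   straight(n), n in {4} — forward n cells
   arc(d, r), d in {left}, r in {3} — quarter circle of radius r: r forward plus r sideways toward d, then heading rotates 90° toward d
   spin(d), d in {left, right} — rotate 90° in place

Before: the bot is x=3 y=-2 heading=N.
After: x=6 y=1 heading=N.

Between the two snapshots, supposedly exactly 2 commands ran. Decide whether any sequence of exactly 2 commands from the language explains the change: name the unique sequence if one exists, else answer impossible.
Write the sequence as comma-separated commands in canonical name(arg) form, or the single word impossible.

key: still facing N at the end — net rotation zero over 2 steps
initial: x=3 y=-2 heading=N
step 1 (spin(right)): x=3 y=-2 heading=E
step 2 (arc(left, 3)): x=6 y=1 heading=N
no rival 2-sequence matches.

spin(right), arc(left, 3)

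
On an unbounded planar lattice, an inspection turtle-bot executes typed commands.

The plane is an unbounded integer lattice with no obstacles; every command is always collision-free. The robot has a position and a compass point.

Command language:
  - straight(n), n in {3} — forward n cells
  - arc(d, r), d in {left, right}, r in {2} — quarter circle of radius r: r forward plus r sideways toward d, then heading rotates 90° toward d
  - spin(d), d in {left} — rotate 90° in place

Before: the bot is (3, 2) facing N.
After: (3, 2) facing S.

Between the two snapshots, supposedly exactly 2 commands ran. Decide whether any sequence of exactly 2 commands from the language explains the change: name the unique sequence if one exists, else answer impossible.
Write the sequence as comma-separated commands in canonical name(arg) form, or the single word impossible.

key: (3,2) unmoved — no command in the sequence translates
begin: (3, 2) facing N
step 1 (spin(left)): (3, 2) facing W
step 2 (spin(left)): (3, 2) facing S
no other 2-command option fits: unique.

spin(left), spin(left)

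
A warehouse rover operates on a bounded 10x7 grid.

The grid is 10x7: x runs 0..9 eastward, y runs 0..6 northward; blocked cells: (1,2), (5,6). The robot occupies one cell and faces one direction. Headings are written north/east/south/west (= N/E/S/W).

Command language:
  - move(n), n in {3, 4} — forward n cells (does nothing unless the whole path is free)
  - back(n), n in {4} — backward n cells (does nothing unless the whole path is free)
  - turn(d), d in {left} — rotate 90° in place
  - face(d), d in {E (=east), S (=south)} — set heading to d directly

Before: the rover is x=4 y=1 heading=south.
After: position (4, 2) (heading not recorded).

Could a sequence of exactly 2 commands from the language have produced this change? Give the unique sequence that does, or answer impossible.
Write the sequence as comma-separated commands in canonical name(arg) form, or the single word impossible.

back(4), move(3)

key: order matters: swapping back(4) and move(3) lands elsewhere
from: x=4 y=1 heading=south
t=1 back(4) ⇒ x=4 y=5 heading=south
t=2 move(3) ⇒ x=4 y=2 heading=south
all 36 alternatives checked — unique.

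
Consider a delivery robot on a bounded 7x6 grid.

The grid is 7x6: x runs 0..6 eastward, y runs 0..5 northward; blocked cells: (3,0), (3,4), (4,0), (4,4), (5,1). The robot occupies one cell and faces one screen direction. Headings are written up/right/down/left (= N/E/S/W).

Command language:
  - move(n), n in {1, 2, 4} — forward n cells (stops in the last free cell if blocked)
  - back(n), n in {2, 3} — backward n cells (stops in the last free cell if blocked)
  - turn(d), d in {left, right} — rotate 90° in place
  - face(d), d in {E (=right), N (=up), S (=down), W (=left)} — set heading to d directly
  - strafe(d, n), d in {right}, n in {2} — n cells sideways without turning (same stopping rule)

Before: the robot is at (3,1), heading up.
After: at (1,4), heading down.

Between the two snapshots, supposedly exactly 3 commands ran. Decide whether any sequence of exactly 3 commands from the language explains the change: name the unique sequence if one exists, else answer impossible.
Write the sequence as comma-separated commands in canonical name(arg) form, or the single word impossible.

key: position moved to (1,4) AND the heading swung to S — translation plus rotation needed
from: at (3,1), heading up
1. face(S) → at (3,1), heading down
2. strafe(right, 2) → at (1,1), heading down
3. back(3) → at (1,4), heading down
no rival 3-sequence matches.

face(S), strafe(right, 2), back(3)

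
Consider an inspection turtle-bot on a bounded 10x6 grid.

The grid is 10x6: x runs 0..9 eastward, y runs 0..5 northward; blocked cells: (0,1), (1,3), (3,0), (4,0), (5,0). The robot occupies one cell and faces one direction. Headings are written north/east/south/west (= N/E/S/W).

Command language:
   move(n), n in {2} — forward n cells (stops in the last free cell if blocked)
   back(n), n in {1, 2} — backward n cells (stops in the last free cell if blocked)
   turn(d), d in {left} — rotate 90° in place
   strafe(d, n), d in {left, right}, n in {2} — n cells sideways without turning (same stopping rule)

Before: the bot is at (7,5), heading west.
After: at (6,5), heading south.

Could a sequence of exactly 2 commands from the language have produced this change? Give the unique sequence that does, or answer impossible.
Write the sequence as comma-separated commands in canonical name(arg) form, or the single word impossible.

checked all 2-command options: none fits.

impossible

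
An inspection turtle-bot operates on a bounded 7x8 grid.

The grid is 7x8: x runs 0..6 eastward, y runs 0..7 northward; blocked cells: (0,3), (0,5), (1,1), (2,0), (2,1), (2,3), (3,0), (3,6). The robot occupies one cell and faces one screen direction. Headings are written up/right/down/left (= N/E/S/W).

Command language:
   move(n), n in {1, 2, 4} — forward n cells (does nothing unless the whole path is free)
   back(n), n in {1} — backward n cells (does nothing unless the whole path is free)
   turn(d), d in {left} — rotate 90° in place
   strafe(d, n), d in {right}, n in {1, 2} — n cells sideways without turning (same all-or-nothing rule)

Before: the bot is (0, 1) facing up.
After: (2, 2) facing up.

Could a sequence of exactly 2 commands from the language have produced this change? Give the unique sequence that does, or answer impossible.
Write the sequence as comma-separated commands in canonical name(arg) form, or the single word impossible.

move(1), strafe(right, 2)

key: still facing N at the end — nothing in the sequence rotates
start: (0, 1) facing up
t=1 move(1) ⇒ (0, 2) facing up
t=2 strafe(right, 2) ⇒ (2, 2) facing up
no other 2-command option fits: unique.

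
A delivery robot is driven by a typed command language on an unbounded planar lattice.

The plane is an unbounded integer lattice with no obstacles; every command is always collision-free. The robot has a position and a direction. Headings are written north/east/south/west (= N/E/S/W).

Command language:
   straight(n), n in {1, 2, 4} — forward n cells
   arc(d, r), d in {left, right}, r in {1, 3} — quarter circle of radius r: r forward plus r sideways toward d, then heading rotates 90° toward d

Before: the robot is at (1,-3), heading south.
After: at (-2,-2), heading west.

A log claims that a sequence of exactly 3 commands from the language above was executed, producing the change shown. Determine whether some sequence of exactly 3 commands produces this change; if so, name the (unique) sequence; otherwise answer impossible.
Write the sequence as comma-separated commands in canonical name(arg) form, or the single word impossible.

key: order matters: swapping arc(right, 1) and arc(left, 1) lands elsewhere
initial: at (1,-3), heading south
t=1 arc(right, 1) ⇒ at (0,-4), heading west
t=2 arc(right, 1) ⇒ at (-1,-3), heading north
t=3 arc(left, 1) ⇒ at (-2,-2), heading west
no rival 3-sequence matches.

arc(right, 1), arc(right, 1), arc(left, 1)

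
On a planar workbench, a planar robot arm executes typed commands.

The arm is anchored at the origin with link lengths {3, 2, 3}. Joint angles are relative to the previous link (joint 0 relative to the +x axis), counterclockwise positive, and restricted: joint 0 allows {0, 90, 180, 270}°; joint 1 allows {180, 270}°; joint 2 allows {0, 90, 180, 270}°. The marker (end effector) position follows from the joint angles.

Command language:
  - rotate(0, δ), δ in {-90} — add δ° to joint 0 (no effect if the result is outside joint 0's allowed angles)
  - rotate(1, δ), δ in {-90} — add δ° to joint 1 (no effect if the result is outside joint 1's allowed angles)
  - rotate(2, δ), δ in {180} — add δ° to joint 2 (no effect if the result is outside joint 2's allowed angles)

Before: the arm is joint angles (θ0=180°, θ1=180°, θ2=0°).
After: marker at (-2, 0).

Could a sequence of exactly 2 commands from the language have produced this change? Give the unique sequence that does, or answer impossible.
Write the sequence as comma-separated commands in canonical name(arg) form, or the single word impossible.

from: joint angles (θ0=180°, θ1=180°, θ2=0°)
[1] after rotate(0, -90): joint angles (θ0=90°, θ1=180°, θ2=0°)
[2] after rotate(0, -90): joint angles (θ0=0°, θ1=180°, θ2=0°)
no rival 2-sequence matches.

rotate(0, -90), rotate(0, -90)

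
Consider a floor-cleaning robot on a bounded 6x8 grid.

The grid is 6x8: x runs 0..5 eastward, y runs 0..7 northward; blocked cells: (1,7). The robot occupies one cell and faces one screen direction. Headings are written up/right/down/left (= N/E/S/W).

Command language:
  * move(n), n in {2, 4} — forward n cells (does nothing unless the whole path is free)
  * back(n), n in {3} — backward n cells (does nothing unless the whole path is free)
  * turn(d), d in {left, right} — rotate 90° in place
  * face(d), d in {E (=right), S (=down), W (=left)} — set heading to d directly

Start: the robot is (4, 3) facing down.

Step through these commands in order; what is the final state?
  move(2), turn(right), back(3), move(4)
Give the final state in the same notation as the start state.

t0: (4, 3) facing down
t=1 move(2) ⇒ (4, 1) facing down
t=2 turn(right) ⇒ (4, 1) facing left
t=3 back(3) ⇒ (4, 1) facing left
t=4 move(4) ⇒ (0, 1) facing left

(0, 1) facing left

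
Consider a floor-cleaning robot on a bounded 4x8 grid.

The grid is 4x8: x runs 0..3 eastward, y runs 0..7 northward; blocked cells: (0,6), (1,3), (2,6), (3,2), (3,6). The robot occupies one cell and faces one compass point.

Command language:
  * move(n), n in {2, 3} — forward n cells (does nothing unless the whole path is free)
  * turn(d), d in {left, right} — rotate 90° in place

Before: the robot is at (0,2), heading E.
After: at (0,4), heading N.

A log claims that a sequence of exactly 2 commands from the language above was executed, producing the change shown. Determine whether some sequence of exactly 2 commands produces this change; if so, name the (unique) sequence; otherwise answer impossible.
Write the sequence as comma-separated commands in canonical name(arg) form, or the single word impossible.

key: position moved to (0,4) AND the heading swung to N — translation plus rotation needed
begin: at (0,2), heading E
[1] after turn(left): at (0,2), heading N
[2] after move(2): at (0,4), heading N
no other 2-command option fits: unique.

turn(left), move(2)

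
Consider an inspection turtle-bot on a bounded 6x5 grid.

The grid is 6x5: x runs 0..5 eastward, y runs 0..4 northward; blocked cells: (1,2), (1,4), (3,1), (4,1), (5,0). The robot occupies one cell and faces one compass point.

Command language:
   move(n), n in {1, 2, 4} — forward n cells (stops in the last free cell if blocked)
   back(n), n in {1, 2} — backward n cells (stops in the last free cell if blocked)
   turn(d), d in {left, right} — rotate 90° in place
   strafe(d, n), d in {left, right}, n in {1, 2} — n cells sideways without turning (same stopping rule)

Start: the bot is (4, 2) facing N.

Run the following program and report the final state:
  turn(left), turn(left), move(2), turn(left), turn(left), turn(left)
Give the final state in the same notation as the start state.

(4, 2) facing W

from: (4, 2) facing N
[1] after turn(left): (4, 2) facing W
[2] after turn(left): (4, 2) facing S
[3] after move(2): (4, 2) facing S
[4] after turn(left): (4, 2) facing E
[5] after turn(left): (4, 2) facing N
[6] after turn(left): (4, 2) facing W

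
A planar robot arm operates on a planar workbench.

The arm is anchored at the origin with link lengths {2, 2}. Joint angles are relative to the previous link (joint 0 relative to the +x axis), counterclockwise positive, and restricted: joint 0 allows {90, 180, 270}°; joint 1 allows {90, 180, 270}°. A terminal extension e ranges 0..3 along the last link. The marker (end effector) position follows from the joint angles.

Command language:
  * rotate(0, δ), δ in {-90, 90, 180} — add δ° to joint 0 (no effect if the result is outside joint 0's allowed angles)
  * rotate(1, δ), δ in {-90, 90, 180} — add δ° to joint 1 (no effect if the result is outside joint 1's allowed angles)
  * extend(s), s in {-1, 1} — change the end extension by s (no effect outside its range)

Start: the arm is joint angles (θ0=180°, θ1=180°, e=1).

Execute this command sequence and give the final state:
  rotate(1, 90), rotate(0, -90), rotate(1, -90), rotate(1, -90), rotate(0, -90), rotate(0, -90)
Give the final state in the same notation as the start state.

joint angles (θ0=90°, θ1=90°, e=1)

begin: joint angles (θ0=180°, θ1=180°, e=1)
[1] after rotate(1, 90): joint angles (θ0=180°, θ1=270°, e=1)
[2] after rotate(0, -90): joint angles (θ0=90°, θ1=270°, e=1)
[3] after rotate(1, -90): joint angles (θ0=90°, θ1=180°, e=1)
[4] after rotate(1, -90): joint angles (θ0=90°, θ1=90°, e=1)
[5] after rotate(0, -90): joint angles (θ0=90°, θ1=90°, e=1)
[6] after rotate(0, -90): joint angles (θ0=90°, θ1=90°, e=1)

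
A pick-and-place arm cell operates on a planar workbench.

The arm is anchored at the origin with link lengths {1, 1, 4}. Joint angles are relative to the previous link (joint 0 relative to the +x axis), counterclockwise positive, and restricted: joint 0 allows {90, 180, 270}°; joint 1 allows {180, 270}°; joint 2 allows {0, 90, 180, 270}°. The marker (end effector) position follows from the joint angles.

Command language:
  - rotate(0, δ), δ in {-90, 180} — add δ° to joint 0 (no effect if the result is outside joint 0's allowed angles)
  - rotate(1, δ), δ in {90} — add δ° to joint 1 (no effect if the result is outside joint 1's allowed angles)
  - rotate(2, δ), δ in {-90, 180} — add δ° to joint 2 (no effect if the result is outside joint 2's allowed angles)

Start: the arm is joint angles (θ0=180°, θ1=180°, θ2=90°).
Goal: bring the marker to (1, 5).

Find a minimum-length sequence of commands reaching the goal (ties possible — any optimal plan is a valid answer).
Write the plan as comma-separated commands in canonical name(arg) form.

initial: joint angles (θ0=180°, θ1=180°, θ2=90°)
[1] after rotate(0, -90): joint angles (θ0=90°, θ1=180°, θ2=90°)
[2] after rotate(1, 90): joint angles (θ0=90°, θ1=270°, θ2=90°)
minimal: 2 command(s), checked below 2.

rotate(0, -90), rotate(1, 90)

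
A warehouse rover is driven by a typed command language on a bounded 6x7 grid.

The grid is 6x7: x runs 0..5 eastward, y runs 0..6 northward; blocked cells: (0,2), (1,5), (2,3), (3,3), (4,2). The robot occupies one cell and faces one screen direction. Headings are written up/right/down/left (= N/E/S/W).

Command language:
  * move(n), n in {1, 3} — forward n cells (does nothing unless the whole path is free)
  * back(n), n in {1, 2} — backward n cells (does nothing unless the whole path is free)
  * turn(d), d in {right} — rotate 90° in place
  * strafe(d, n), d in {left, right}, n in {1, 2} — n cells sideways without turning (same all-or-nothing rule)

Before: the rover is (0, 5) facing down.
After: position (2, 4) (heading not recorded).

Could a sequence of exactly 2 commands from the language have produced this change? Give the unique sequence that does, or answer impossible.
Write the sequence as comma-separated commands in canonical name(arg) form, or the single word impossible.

key: order matters: swapping move(1) and strafe(left, 2) lands elsewhere
t0: (0, 5) facing down
step 1 (move(1)): (0, 4) facing down
step 2 (strafe(left, 2)): (2, 4) facing down
no other 2-command option fits: unique.

move(1), strafe(left, 2)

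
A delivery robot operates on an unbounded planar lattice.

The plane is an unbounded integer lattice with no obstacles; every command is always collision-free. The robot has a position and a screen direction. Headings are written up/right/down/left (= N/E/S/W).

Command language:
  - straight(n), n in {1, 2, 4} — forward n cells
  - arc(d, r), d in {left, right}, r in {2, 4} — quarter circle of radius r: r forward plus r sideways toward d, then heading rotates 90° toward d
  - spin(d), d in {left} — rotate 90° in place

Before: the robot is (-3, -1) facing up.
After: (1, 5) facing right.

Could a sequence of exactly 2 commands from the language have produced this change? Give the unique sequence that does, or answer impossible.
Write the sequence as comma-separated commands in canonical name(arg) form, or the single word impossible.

key: cell and facing (now E) both changed — the 2 commands mix motion and turning
initial: (-3, -1) facing up
step 1 (straight(2)): (-3, 1) facing up
step 2 (arc(right, 4)): (1, 5) facing right
all 64 alternatives checked — unique.

straight(2), arc(right, 4)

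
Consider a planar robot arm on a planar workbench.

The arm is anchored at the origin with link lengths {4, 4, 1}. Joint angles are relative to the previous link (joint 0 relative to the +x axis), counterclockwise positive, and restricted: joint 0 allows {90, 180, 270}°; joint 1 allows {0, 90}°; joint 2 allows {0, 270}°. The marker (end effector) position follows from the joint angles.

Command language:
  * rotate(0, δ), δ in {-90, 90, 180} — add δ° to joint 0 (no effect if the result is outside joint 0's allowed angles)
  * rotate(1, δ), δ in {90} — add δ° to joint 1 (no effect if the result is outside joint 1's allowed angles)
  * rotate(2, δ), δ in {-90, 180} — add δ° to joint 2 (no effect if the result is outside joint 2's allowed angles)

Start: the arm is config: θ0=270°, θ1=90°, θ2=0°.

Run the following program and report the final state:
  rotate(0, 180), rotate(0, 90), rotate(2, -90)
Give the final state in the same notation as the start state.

initial: config: θ0=270°, θ1=90°, θ2=0°
1. rotate(0, 180) → config: θ0=90°, θ1=90°, θ2=0°
2. rotate(0, 90) → config: θ0=180°, θ1=90°, θ2=0°
3. rotate(2, -90) → config: θ0=180°, θ1=90°, θ2=270°

config: θ0=180°, θ1=90°, θ2=270°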